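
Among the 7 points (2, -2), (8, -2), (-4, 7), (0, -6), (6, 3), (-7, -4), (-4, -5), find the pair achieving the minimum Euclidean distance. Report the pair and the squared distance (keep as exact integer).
Pair = ((-7, -4), (-4, -5)); squared distance = 10

Compute all C(7, 2) = 21 pairwise squared distances (x_i − x_j)² + (y_i − y_j)². The minimum is 10, attained by the pair ((-7, -4), (-4, -5)).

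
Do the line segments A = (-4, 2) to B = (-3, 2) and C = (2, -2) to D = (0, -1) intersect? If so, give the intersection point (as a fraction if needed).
No (intersection of containing lines falls outside at least one segment)

Parametrize and solve: t = -2, s = 4. At least one of these is outside [0, 1], so the segments do not intersect.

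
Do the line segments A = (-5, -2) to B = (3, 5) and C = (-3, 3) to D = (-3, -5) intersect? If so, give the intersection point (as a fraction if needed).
Yes; intersection at (-3, -1/4) (t = 1/4 on AB, s = 13/32 on CD)

Parametrize AB as A + t(B − A) = (-5 + 8 t, -2 + 7 t) and CD as C + s(D − C) = (-3 + 0 s, 3 + -8 s). Solve the linear system for (t, s). Determinant = 64 ≠ 0, so a unique intersection of the containing lines exists. Solution: t = 1/4, s = 13/32 — both in [0, 1], so the segments cross. Intersection point: (-3, -1/4).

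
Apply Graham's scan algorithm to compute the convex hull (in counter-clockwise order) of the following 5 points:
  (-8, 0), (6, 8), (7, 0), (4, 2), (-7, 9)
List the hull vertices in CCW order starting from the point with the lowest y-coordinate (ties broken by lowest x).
Hull (CCW) = [(-8, 0), (7, 0), (6, 8), (-7, 9)]

Graham scan procedure:
  1. Find the pivot p₀ = point with lowest y (tie → lowest x): (-8, 0).
  2. Sort the remaining points by polar angle around p₀.
  3. Walk through sorted points, maintaining a stack; pop the top while the last three entries make a non-left turn (cross product ≤ 0).
  4. Final stack is the convex hull in CCW order: (-8, 0), (7, 0), (6, 8), (-7, 9).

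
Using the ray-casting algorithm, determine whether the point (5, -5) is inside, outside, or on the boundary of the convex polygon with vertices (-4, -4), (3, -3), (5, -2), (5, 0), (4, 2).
The point (5, -5) lies strictly outside the polygon

Cast a horizontal ray to the right from the query point and count how many polygon edges it crosses (each edge strictly once or zero times, handled with the usual half-open convention). 
Parity of crossings → even ⇒ outside.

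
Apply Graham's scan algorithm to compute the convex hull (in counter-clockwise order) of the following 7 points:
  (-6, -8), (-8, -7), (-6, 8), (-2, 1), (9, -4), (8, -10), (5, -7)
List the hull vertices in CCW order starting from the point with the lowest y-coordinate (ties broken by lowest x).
Hull (CCW) = [(8, -10), (9, -4), (-6, 8), (-8, -7), (-6, -8)]

Graham scan procedure:
  1. Find the pivot p₀ = point with lowest y (tie → lowest x): (8, -10).
  2. Sort the remaining points by polar angle around p₀.
  3. Walk through sorted points, maintaining a stack; pop the top while the last three entries make a non-left turn (cross product ≤ 0).
  4. Final stack is the convex hull in CCW order: (8, -10), (9, -4), (-6, 8), (-8, -7), (-6, -8).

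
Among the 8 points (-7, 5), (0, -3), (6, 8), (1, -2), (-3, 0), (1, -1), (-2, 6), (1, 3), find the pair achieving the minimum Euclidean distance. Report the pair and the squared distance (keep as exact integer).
Pair = ((1, -2), (1, -1)); squared distance = 1

Compute all C(8, 2) = 28 pairwise squared distances (x_i − x_j)² + (y_i − y_j)². The minimum is 1, attained by the pair ((1, -2), (1, -1)).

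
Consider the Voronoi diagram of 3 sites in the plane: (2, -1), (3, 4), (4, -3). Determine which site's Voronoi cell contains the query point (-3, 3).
Nearest site = (3, 4)

The Voronoi cell of site s contains exactly those query points closer to s than to any other site. Compute squared distances from q = (-3, 3) to each site:
  (3 − -3)² + (4 − 3)² = 37
  (2 − -3)² + (-1 − 3)² = 41
  (4 − -3)² + (-3 − 3)² = 85
Minimum is attained by (3, 4), so q lies in its Voronoi cell.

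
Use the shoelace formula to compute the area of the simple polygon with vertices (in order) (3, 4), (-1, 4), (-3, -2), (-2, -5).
Area = 24

Shoelace formula: Area = (1/2) |Σ_i (x_i · y_{i+1} − x_{i+1} · y_i)| (indices mod n). Compute each cross term:
  (3)(4) − (-1)(4) = 16
  (-1)(-2) − (-3)(4) = 14
  (-3)(-5) − (-2)(-2) = 11
  (-2)(4) − (3)(-5) = 7
Sum = 48, so (signed) Area = 48/2 = 24, |Area| = 24.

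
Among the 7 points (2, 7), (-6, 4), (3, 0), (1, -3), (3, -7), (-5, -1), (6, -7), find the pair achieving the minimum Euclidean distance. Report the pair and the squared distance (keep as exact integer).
Pair = ((3, -7), (6, -7)); squared distance = 9

Compute all C(7, 2) = 21 pairwise squared distances (x_i − x_j)² + (y_i − y_j)². The minimum is 9, attained by the pair ((3, -7), (6, -7)).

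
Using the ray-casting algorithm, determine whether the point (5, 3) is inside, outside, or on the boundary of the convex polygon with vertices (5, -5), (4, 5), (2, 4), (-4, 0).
The point (5, 3) lies strictly outside the polygon

Cast a horizontal ray to the right from the query point and count how many polygon edges it crosses (each edge strictly once or zero times, handled with the usual half-open convention). 
Parity of crossings → even ⇒ outside.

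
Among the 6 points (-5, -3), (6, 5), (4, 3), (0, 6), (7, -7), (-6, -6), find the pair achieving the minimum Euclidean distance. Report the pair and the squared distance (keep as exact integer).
Pair = ((6, 5), (4, 3)); squared distance = 8

Compute all C(6, 2) = 15 pairwise squared distances (x_i − x_j)² + (y_i − y_j)². The minimum is 8, attained by the pair ((6, 5), (4, 3)).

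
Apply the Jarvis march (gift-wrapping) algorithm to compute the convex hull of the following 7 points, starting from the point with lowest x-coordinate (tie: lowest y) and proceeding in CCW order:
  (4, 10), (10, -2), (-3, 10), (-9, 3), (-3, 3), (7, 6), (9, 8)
Hull (CCW) = [(-9, 3), (10, -2), (9, 8), (4, 10), (-3, 10)]

Jarvis march: at each step, from the current hull vertex p, select the next vertex q as the point such that every other point lies strictly to the left of (or on) the directed line p → q. (Equivalently: for every other point r, the cross product (q − p) × (r − p) ≥ 0.)
Starting point (lowest x, tie lowest y): (-9, 3). Wrap until returning to start. Resulting hull: (-9, 3), (10, -2), (9, 8), (4, 10), (-3, 10).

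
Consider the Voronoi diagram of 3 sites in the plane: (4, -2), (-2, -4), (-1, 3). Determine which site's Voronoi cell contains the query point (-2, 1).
Nearest site = (-1, 3)

The Voronoi cell of site s contains exactly those query points closer to s than to any other site. Compute squared distances from q = (-2, 1) to each site:
  (-1 − -2)² + (3 − 1)² = 5
  (-2 − -2)² + (-4 − 1)² = 25
  (4 − -2)² + (-2 − 1)² = 45
Minimum is attained by (-1, 3), so q lies in its Voronoi cell.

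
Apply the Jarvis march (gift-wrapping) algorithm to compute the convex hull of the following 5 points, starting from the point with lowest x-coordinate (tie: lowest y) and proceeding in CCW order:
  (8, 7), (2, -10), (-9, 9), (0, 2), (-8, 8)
Hull (CCW) = [(-9, 9), (2, -10), (8, 7)]

Jarvis march: at each step, from the current hull vertex p, select the next vertex q as the point such that every other point lies strictly to the left of (or on) the directed line p → q. (Equivalently: for every other point r, the cross product (q − p) × (r − p) ≥ 0.)
Starting point (lowest x, tie lowest y): (-9, 9). Wrap until returning to start. Resulting hull: (-9, 9), (2, -10), (8, 7).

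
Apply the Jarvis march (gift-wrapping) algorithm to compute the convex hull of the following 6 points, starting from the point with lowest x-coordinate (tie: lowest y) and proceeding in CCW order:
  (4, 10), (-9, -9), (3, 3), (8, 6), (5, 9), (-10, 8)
Hull (CCW) = [(-10, 8), (-9, -9), (8, 6), (4, 10)]

Jarvis march: at each step, from the current hull vertex p, select the next vertex q as the point such that every other point lies strictly to the left of (or on) the directed line p → q. (Equivalently: for every other point r, the cross product (q − p) × (r − p) ≥ 0.)
Starting point (lowest x, tie lowest y): (-10, 8). Wrap until returning to start. Resulting hull: (-10, 8), (-9, -9), (8, 6), (4, 10).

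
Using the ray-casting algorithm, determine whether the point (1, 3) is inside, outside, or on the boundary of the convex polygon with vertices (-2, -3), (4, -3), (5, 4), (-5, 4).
The point (1, 3) lies strictly inside the polygon

Cast a horizontal ray to the right from the query point and count how many polygon edges it crosses (each edge strictly once or zero times, handled with the usual half-open convention). 
Parity of crossings → odd ⇒ inside.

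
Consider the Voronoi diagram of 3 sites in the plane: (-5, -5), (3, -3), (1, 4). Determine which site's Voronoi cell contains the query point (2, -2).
Nearest site = (3, -3)

The Voronoi cell of site s contains exactly those query points closer to s than to any other site. Compute squared distances from q = (2, -2) to each site:
  (3 − 2)² + (-3 − -2)² = 2
  (1 − 2)² + (4 − -2)² = 37
  (-5 − 2)² + (-5 − -2)² = 58
Minimum is attained by (3, -3), so q lies in its Voronoi cell.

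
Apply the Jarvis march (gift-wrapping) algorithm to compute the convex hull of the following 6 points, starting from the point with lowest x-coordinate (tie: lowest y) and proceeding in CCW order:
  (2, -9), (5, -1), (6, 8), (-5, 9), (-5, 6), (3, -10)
Hull (CCW) = [(-5, 6), (2, -9), (3, -10), (5, -1), (6, 8), (-5, 9)]

Jarvis march: at each step, from the current hull vertex p, select the next vertex q as the point such that every other point lies strictly to the left of (or on) the directed line p → q. (Equivalently: for every other point r, the cross product (q − p) × (r − p) ≥ 0.)
Starting point (lowest x, tie lowest y): (-5, 6). Wrap until returning to start. Resulting hull: (-5, 6), (2, -9), (3, -10), (5, -1), (6, 8), (-5, 9).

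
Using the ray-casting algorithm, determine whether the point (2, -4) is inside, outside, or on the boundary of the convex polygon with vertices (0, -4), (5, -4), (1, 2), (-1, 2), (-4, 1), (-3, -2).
The point (2, -4) lies on the polygon boundary

Boundary check: the query satisfies the collinearity and bounding-box conditions for some polygon edge, so it lies exactly on the boundary.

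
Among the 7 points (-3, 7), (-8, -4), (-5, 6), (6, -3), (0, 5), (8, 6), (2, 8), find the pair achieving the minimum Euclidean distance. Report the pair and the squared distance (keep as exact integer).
Pair = ((-3, 7), (-5, 6)); squared distance = 5

Compute all C(7, 2) = 21 pairwise squared distances (x_i − x_j)² + (y_i − y_j)². The minimum is 5, attained by the pair ((-3, 7), (-5, 6)).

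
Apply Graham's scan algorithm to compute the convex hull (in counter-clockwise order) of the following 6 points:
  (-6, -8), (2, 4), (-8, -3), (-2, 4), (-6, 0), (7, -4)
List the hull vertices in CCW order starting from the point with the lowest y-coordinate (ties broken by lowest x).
Hull (CCW) = [(-6, -8), (7, -4), (2, 4), (-2, 4), (-6, 0), (-8, -3)]

Graham scan procedure:
  1. Find the pivot p₀ = point with lowest y (tie → lowest x): (-6, -8).
  2. Sort the remaining points by polar angle around p₀.
  3. Walk through sorted points, maintaining a stack; pop the top while the last three entries make a non-left turn (cross product ≤ 0).
  4. Final stack is the convex hull in CCW order: (-6, -8), (7, -4), (2, 4), (-2, 4), (-6, 0), (-8, -3).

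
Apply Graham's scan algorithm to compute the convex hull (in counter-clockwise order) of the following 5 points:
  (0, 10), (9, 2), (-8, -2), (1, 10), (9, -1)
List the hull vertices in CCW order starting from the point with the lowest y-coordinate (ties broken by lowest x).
Hull (CCW) = [(-8, -2), (9, -1), (9, 2), (1, 10), (0, 10)]

Graham scan procedure:
  1. Find the pivot p₀ = point with lowest y (tie → lowest x): (-8, -2).
  2. Sort the remaining points by polar angle around p₀.
  3. Walk through sorted points, maintaining a stack; pop the top while the last three entries make a non-left turn (cross product ≤ 0).
  4. Final stack is the convex hull in CCW order: (-8, -2), (9, -1), (9, 2), (1, 10), (0, 10).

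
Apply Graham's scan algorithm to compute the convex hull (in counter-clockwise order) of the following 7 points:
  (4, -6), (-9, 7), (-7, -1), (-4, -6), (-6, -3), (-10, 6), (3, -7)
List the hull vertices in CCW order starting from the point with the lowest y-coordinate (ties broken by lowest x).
Hull (CCW) = [(3, -7), (4, -6), (-9, 7), (-10, 6), (-7, -1), (-6, -3), (-4, -6)]

Graham scan procedure:
  1. Find the pivot p₀ = point with lowest y (tie → lowest x): (3, -7).
  2. Sort the remaining points by polar angle around p₀.
  3. Walk through sorted points, maintaining a stack; pop the top while the last three entries make a non-left turn (cross product ≤ 0).
  4. Final stack is the convex hull in CCW order: (3, -7), (4, -6), (-9, 7), (-10, 6), (-7, -1), (-6, -3), (-4, -6).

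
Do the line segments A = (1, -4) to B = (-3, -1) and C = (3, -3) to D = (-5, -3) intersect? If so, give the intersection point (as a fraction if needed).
Yes; intersection at (-1/3, -3) (t = 1/3 on AB, s = 5/12 on CD)

Parametrize AB as A + t(B − A) = (1 + -4 t, -4 + 3 t) and CD as C + s(D − C) = (3 + -8 s, -3 + 0 s). Solve the linear system for (t, s). Determinant = -24 ≠ 0, so a unique intersection of the containing lines exists. Solution: t = 1/3, s = 5/12 — both in [0, 1], so the segments cross. Intersection point: (-1/3, -3).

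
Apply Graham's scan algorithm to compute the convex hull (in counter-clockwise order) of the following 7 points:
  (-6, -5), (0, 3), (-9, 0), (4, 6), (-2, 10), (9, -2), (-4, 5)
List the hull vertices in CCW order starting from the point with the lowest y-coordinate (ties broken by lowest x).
Hull (CCW) = [(-6, -5), (9, -2), (4, 6), (-2, 10), (-9, 0)]

Graham scan procedure:
  1. Find the pivot p₀ = point with lowest y (tie → lowest x): (-6, -5).
  2. Sort the remaining points by polar angle around p₀.
  3. Walk through sorted points, maintaining a stack; pop the top while the last three entries make a non-left turn (cross product ≤ 0).
  4. Final stack is the convex hull in CCW order: (-6, -5), (9, -2), (4, 6), (-2, 10), (-9, 0).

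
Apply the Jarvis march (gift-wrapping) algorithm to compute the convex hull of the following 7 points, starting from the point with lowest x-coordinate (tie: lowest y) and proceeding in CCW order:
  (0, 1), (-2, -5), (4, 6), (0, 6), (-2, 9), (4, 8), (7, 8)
Hull (CCW) = [(-2, -5), (7, 8), (-2, 9)]

Jarvis march: at each step, from the current hull vertex p, select the next vertex q as the point such that every other point lies strictly to the left of (or on) the directed line p → q. (Equivalently: for every other point r, the cross product (q − p) × (r − p) ≥ 0.)
Starting point (lowest x, tie lowest y): (-2, -5). Wrap until returning to start. Resulting hull: (-2, -5), (7, 8), (-2, 9).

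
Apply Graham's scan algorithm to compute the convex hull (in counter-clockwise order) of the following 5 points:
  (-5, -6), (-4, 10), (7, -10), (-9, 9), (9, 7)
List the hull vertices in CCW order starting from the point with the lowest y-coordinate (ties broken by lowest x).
Hull (CCW) = [(7, -10), (9, 7), (-4, 10), (-9, 9), (-5, -6)]

Graham scan procedure:
  1. Find the pivot p₀ = point with lowest y (tie → lowest x): (7, -10).
  2. Sort the remaining points by polar angle around p₀.
  3. Walk through sorted points, maintaining a stack; pop the top while the last three entries make a non-left turn (cross product ≤ 0).
  4. Final stack is the convex hull in CCW order: (7, -10), (9, 7), (-4, 10), (-9, 9), (-5, -6).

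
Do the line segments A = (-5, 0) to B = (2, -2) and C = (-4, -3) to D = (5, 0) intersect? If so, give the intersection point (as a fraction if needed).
Yes; intersection at (5/13, -20/13) (t = 10/13 on AB, s = 19/39 on CD)

Parametrize AB as A + t(B − A) = (-5 + 7 t, 0 + -2 t) and CD as C + s(D − C) = (-4 + 9 s, -3 + 3 s). Solve the linear system for (t, s). Determinant = -39 ≠ 0, so a unique intersection of the containing lines exists. Solution: t = 10/13, s = 19/39 — both in [0, 1], so the segments cross. Intersection point: (5/13, -20/13).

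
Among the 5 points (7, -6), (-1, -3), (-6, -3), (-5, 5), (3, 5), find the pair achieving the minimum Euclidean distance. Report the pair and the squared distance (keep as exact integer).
Pair = ((-1, -3), (-6, -3)); squared distance = 25

Compute all C(5, 2) = 10 pairwise squared distances (x_i − x_j)² + (y_i − y_j)². The minimum is 25, attained by the pair ((-1, -3), (-6, -3)).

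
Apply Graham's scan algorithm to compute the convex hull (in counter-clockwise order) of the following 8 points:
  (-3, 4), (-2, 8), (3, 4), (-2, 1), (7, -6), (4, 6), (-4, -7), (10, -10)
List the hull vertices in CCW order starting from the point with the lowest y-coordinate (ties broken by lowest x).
Hull (CCW) = [(10, -10), (4, 6), (-2, 8), (-3, 4), (-4, -7)]

Graham scan procedure:
  1. Find the pivot p₀ = point with lowest y (tie → lowest x): (10, -10).
  2. Sort the remaining points by polar angle around p₀.
  3. Walk through sorted points, maintaining a stack; pop the top while the last three entries make a non-left turn (cross product ≤ 0).
  4. Final stack is the convex hull in CCW order: (10, -10), (4, 6), (-2, 8), (-3, 4), (-4, -7).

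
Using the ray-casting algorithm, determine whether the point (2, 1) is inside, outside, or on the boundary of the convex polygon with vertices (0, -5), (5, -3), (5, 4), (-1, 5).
The point (2, 1) lies strictly inside the polygon

Cast a horizontal ray to the right from the query point and count how many polygon edges it crosses (each edge strictly once or zero times, handled with the usual half-open convention). 
Parity of crossings → odd ⇒ inside.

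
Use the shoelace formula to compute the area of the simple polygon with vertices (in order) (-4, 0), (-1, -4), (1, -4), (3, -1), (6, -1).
Area = 17

Shoelace formula: Area = (1/2) |Σ_i (x_i · y_{i+1} − x_{i+1} · y_i)| (indices mod n). Compute each cross term:
  (-4)(-4) − (-1)(0) = 16
  (-1)(-4) − (1)(-4) = 8
  (1)(-1) − (3)(-4) = 11
  (3)(-1) − (6)(-1) = 3
  (6)(0) − (-4)(-1) = -4
Sum = 34, so (signed) Area = 34/2 = 17, |Area| = 17.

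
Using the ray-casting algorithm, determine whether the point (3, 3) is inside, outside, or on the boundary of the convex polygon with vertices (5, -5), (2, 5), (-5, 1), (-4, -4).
The point (3, 3) lies strictly outside the polygon

Cast a horizontal ray to the right from the query point and count how many polygon edges it crosses (each edge strictly once or zero times, handled with the usual half-open convention). 
Parity of crossings → even ⇒ outside.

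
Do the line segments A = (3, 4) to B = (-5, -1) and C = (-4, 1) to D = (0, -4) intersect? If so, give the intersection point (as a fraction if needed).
Yes; intersection at (-49/15, 1/12) (t = 47/60 on AB, s = 11/60 on CD)

Parametrize AB as A + t(B − A) = (3 + -8 t, 4 + -5 t) and CD as C + s(D − C) = (-4 + 4 s, 1 + -5 s). Solve the linear system for (t, s). Determinant = -60 ≠ 0, so a unique intersection of the containing lines exists. Solution: t = 47/60, s = 11/60 — both in [0, 1], so the segments cross. Intersection point: (-49/15, 1/12).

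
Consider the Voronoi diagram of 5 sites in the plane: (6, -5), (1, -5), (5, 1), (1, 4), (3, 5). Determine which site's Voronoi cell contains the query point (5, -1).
Nearest site = (5, 1)

The Voronoi cell of site s contains exactly those query points closer to s than to any other site. Compute squared distances from q = (5, -1) to each site:
  (5 − 5)² + (1 − -1)² = 4
  (6 − 5)² + (-5 − -1)² = 17
  (1 − 5)² + (-5 − -1)² = 32
  (3 − 5)² + (5 − -1)² = 40
  (1 − 5)² + (4 − -1)² = 41
Minimum is attained by (5, 1), so q lies in its Voronoi cell.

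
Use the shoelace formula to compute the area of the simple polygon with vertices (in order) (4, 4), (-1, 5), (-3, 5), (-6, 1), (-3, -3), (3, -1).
Area = 55

Shoelace formula: Area = (1/2) |Σ_i (x_i · y_{i+1} − x_{i+1} · y_i)| (indices mod n). Compute each cross term:
  (4)(5) − (-1)(4) = 24
  (-1)(5) − (-3)(5) = 10
  (-3)(1) − (-6)(5) = 27
  (-6)(-3) − (-3)(1) = 21
  (-3)(-1) − (3)(-3) = 12
  (3)(4) − (4)(-1) = 16
Sum = 110, so (signed) Area = 110/2 = 55, |Area| = 55.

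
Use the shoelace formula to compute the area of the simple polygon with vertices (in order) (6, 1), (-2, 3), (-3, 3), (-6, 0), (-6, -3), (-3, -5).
Area = 107/2

Shoelace formula: Area = (1/2) |Σ_i (x_i · y_{i+1} − x_{i+1} · y_i)| (indices mod n). Compute each cross term:
  (6)(3) − (-2)(1) = 20
  (-2)(3) − (-3)(3) = 3
  (-3)(0) − (-6)(3) = 18
  (-6)(-3) − (-6)(0) = 18
  (-6)(-5) − (-3)(-3) = 21
  (-3)(1) − (6)(-5) = 27
Sum = 107, so (signed) Area = 107/2 = 107/2, |Area| = 107/2.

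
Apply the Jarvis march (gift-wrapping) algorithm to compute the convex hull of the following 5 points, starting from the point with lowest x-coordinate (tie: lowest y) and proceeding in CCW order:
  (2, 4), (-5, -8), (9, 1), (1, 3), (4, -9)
Hull (CCW) = [(-5, -8), (4, -9), (9, 1), (2, 4), (1, 3)]

Jarvis march: at each step, from the current hull vertex p, select the next vertex q as the point such that every other point lies strictly to the left of (or on) the directed line p → q. (Equivalently: for every other point r, the cross product (q − p) × (r − p) ≥ 0.)
Starting point (lowest x, tie lowest y): (-5, -8). Wrap until returning to start. Resulting hull: (-5, -8), (4, -9), (9, 1), (2, 4), (1, 3).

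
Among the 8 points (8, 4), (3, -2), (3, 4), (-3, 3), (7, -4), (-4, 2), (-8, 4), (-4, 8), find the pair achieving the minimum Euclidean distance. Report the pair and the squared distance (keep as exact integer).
Pair = ((-3, 3), (-4, 2)); squared distance = 2

Compute all C(8, 2) = 28 pairwise squared distances (x_i − x_j)² + (y_i − y_j)². The minimum is 2, attained by the pair ((-3, 3), (-4, 2)).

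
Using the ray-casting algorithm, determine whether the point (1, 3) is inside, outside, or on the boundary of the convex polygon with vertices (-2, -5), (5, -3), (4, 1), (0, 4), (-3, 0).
The point (1, 3) lies strictly inside the polygon

Cast a horizontal ray to the right from the query point and count how many polygon edges it crosses (each edge strictly once or zero times, handled with the usual half-open convention). 
Parity of crossings → odd ⇒ inside.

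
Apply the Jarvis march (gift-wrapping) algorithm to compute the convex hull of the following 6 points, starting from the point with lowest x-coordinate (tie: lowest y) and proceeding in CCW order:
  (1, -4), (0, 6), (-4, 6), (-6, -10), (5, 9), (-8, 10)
Hull (CCW) = [(-8, 10), (-6, -10), (1, -4), (5, 9)]

Jarvis march: at each step, from the current hull vertex p, select the next vertex q as the point such that every other point lies strictly to the left of (or on) the directed line p → q. (Equivalently: for every other point r, the cross product (q − p) × (r − p) ≥ 0.)
Starting point (lowest x, tie lowest y): (-8, 10). Wrap until returning to start. Resulting hull: (-8, 10), (-6, -10), (1, -4), (5, 9).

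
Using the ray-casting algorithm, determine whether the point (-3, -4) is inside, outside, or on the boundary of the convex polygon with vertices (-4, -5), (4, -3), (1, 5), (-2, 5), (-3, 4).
The point (-3, -4) lies strictly inside the polygon

Cast a horizontal ray to the right from the query point and count how many polygon edges it crosses (each edge strictly once or zero times, handled with the usual half-open convention). 
Parity of crossings → odd ⇒ inside.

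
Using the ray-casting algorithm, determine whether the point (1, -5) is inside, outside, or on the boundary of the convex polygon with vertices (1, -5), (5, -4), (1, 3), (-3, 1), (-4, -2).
The point (1, -5) lies on the polygon boundary

Boundary check: the query satisfies the collinearity and bounding-box conditions for some polygon edge, so it lies exactly on the boundary.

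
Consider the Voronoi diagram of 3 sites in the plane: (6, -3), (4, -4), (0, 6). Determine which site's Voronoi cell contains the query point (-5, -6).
Nearest site = (4, -4)

The Voronoi cell of site s contains exactly those query points closer to s than to any other site. Compute squared distances from q = (-5, -6) to each site:
  (4 − -5)² + (-4 − -6)² = 85
  (6 − -5)² + (-3 − -6)² = 130
  (0 − -5)² + (6 − -6)² = 169
Minimum is attained by (4, -4), so q lies in its Voronoi cell.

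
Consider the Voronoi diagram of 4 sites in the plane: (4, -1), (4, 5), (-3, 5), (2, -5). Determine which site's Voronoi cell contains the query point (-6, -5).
Nearest site = (2, -5)

The Voronoi cell of site s contains exactly those query points closer to s than to any other site. Compute squared distances from q = (-6, -5) to each site:
  (2 − -6)² + (-5 − -5)² = 64
  (-3 − -6)² + (5 − -5)² = 109
  (4 − -6)² + (-1 − -5)² = 116
  (4 − -6)² + (5 − -5)² = 200
Minimum is attained by (2, -5), so q lies in its Voronoi cell.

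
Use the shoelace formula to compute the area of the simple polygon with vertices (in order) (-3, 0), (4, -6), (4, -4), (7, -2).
Area = 20

Shoelace formula: Area = (1/2) |Σ_i (x_i · y_{i+1} − x_{i+1} · y_i)| (indices mod n). Compute each cross term:
  (-3)(-6) − (4)(0) = 18
  (4)(-4) − (4)(-6) = 8
  (4)(-2) − (7)(-4) = 20
  (7)(0) − (-3)(-2) = -6
Sum = 40, so (signed) Area = 40/2 = 20, |Area| = 20.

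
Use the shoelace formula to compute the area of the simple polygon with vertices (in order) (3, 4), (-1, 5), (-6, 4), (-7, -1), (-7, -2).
Area = 32

Shoelace formula: Area = (1/2) |Σ_i (x_i · y_{i+1} − x_{i+1} · y_i)| (indices mod n). Compute each cross term:
  (3)(5) − (-1)(4) = 19
  (-1)(4) − (-6)(5) = 26
  (-6)(-1) − (-7)(4) = 34
  (-7)(-2) − (-7)(-1) = 7
  (-7)(4) − (3)(-2) = -22
Sum = 64, so (signed) Area = 64/2 = 32, |Area| = 32.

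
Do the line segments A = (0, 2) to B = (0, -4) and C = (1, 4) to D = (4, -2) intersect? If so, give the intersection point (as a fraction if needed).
No (intersection of containing lines falls outside at least one segment)

Parametrize and solve: t = -2/3, s = -1/3. At least one of these is outside [0, 1], so the segments do not intersect.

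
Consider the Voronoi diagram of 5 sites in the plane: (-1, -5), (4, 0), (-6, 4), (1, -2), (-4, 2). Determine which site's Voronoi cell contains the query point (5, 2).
Nearest site = (4, 0)

The Voronoi cell of site s contains exactly those query points closer to s than to any other site. Compute squared distances from q = (5, 2) to each site:
  (4 − 5)² + (0 − 2)² = 5
  (1 − 5)² + (-2 − 2)² = 32
  (-4 − 5)² + (2 − 2)² = 81
  (-1 − 5)² + (-5 − 2)² = 85
  (-6 − 5)² + (4 − 2)² = 125
Minimum is attained by (4, 0), so q lies in its Voronoi cell.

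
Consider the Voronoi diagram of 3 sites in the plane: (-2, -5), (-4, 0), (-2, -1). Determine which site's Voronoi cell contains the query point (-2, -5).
Nearest site = (-2, -5)

The Voronoi cell of site s contains exactly those query points closer to s than to any other site. Compute squared distances from q = (-2, -5) to each site:
  (-2 − -2)² + (-5 − -5)² = 0
  (-2 − -2)² + (-1 − -5)² = 16
  (-4 − -2)² + (0 − -5)² = 29
Minimum is attained by (-2, -5), so q lies in its Voronoi cell.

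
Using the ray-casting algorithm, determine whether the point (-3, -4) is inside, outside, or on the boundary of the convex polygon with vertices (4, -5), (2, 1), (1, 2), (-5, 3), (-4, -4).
The point (-3, -4) lies strictly inside the polygon

Cast a horizontal ray to the right from the query point and count how many polygon edges it crosses (each edge strictly once or zero times, handled with the usual half-open convention). 
Parity of crossings → odd ⇒ inside.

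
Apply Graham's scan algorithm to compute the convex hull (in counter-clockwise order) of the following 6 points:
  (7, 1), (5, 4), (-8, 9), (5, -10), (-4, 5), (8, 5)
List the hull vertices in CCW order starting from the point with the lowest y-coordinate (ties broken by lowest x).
Hull (CCW) = [(5, -10), (8, 5), (-8, 9)]

Graham scan procedure:
  1. Find the pivot p₀ = point with lowest y (tie → lowest x): (5, -10).
  2. Sort the remaining points by polar angle around p₀.
  3. Walk through sorted points, maintaining a stack; pop the top while the last three entries make a non-left turn (cross product ≤ 0).
  4. Final stack is the convex hull in CCW order: (5, -10), (8, 5), (-8, 9).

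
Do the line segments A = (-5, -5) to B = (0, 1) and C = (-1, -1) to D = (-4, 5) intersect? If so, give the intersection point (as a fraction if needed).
Yes; intersection at (-5/4, -1/2) (t = 3/4 on AB, s = 1/12 on CD)

Parametrize AB as A + t(B − A) = (-5 + 5 t, -5 + 6 t) and CD as C + s(D − C) = (-1 + -3 s, -1 + 6 s). Solve the linear system for (t, s). Determinant = -48 ≠ 0, so a unique intersection of the containing lines exists. Solution: t = 3/4, s = 1/12 — both in [0, 1], so the segments cross. Intersection point: (-5/4, -1/2).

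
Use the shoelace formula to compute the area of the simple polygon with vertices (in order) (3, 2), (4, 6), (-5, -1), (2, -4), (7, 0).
Area = 50

Shoelace formula: Area = (1/2) |Σ_i (x_i · y_{i+1} − x_{i+1} · y_i)| (indices mod n). Compute each cross term:
  (3)(6) − (4)(2) = 10
  (4)(-1) − (-5)(6) = 26
  (-5)(-4) − (2)(-1) = 22
  (2)(0) − (7)(-4) = 28
  (7)(2) − (3)(0) = 14
Sum = 100, so (signed) Area = 100/2 = 50, |Area| = 50.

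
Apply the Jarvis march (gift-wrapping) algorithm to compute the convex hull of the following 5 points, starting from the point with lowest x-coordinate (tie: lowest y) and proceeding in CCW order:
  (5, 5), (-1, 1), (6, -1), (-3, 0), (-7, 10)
Hull (CCW) = [(-7, 10), (-3, 0), (6, -1), (5, 5)]

Jarvis march: at each step, from the current hull vertex p, select the next vertex q as the point such that every other point lies strictly to the left of (or on) the directed line p → q. (Equivalently: for every other point r, the cross product (q − p) × (r − p) ≥ 0.)
Starting point (lowest x, tie lowest y): (-7, 10). Wrap until returning to start. Resulting hull: (-7, 10), (-3, 0), (6, -1), (5, 5).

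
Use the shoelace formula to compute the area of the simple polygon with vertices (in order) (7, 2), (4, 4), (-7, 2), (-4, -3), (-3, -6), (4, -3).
Area = 81

Shoelace formula: Area = (1/2) |Σ_i (x_i · y_{i+1} − x_{i+1} · y_i)| (indices mod n). Compute each cross term:
  (7)(4) − (4)(2) = 20
  (4)(2) − (-7)(4) = 36
  (-7)(-3) − (-4)(2) = 29
  (-4)(-6) − (-3)(-3) = 15
  (-3)(-3) − (4)(-6) = 33
  (4)(2) − (7)(-3) = 29
Sum = 162, so (signed) Area = 162/2 = 81, |Area| = 81.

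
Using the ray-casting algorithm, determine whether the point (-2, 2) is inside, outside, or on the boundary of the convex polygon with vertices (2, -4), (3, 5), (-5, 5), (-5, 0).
The point (-2, 2) lies strictly inside the polygon

Cast a horizontal ray to the right from the query point and count how many polygon edges it crosses (each edge strictly once or zero times, handled with the usual half-open convention). 
Parity of crossings → odd ⇒ inside.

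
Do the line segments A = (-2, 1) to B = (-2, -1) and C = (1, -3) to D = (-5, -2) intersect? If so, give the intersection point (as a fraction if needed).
No (intersection of containing lines falls outside at least one segment)

Parametrize and solve: t = 7/4, s = 1/2. At least one of these is outside [0, 1], so the segments do not intersect.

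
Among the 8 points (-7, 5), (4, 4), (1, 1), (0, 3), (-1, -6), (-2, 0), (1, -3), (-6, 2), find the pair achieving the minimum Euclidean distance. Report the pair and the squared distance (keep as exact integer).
Pair = ((1, 1), (0, 3)); squared distance = 5

Compute all C(8, 2) = 28 pairwise squared distances (x_i − x_j)² + (y_i − y_j)². The minimum is 5, attained by the pair ((1, 1), (0, 3)).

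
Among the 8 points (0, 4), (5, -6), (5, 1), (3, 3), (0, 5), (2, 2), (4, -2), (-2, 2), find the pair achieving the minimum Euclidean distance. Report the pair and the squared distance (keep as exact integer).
Pair = ((0, 4), (0, 5)); squared distance = 1

Compute all C(8, 2) = 28 pairwise squared distances (x_i − x_j)² + (y_i − y_j)². The minimum is 1, attained by the pair ((0, 4), (0, 5)).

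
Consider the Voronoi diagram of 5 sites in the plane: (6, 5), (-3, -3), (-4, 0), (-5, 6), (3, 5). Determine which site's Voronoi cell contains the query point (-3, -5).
Nearest site = (-3, -3)

The Voronoi cell of site s contains exactly those query points closer to s than to any other site. Compute squared distances from q = (-3, -5) to each site:
  (-3 − -3)² + (-3 − -5)² = 4
  (-4 − -3)² + (0 − -5)² = 26
  (-5 − -3)² + (6 − -5)² = 125
  (3 − -3)² + (5 − -5)² = 136
  (6 − -3)² + (5 − -5)² = 181
Minimum is attained by (-3, -3), so q lies in its Voronoi cell.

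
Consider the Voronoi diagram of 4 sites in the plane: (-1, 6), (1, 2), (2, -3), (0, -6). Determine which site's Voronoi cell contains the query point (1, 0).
Nearest site = (1, 2)

The Voronoi cell of site s contains exactly those query points closer to s than to any other site. Compute squared distances from q = (1, 0) to each site:
  (1 − 1)² + (2 − 0)² = 4
  (2 − 1)² + (-3 − 0)² = 10
  (0 − 1)² + (-6 − 0)² = 37
  (-1 − 1)² + (6 − 0)² = 40
Minimum is attained by (1, 2), so q lies in its Voronoi cell.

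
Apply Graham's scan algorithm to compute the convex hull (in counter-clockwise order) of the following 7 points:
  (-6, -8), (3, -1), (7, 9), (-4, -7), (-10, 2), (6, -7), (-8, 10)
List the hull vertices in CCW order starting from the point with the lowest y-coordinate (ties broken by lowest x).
Hull (CCW) = [(-6, -8), (6, -7), (7, 9), (-8, 10), (-10, 2)]

Graham scan procedure:
  1. Find the pivot p₀ = point with lowest y (tie → lowest x): (-6, -8).
  2. Sort the remaining points by polar angle around p₀.
  3. Walk through sorted points, maintaining a stack; pop the top while the last three entries make a non-left turn (cross product ≤ 0).
  4. Final stack is the convex hull in CCW order: (-6, -8), (6, -7), (7, 9), (-8, 10), (-10, 2).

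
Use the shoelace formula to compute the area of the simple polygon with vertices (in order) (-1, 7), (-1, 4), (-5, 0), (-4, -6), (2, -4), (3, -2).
Area = 54

Shoelace formula: Area = (1/2) |Σ_i (x_i · y_{i+1} − x_{i+1} · y_i)| (indices mod n). Compute each cross term:
  (-1)(4) − (-1)(7) = 3
  (-1)(0) − (-5)(4) = 20
  (-5)(-6) − (-4)(0) = 30
  (-4)(-4) − (2)(-6) = 28
  (2)(-2) − (3)(-4) = 8
  (3)(7) − (-1)(-2) = 19
Sum = 108, so (signed) Area = 108/2 = 54, |Area| = 54.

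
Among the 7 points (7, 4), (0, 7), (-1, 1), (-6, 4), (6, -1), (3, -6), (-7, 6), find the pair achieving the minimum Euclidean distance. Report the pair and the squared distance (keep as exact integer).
Pair = ((-6, 4), (-7, 6)); squared distance = 5

Compute all C(7, 2) = 21 pairwise squared distances (x_i − x_j)² + (y_i − y_j)². The minimum is 5, attained by the pair ((-6, 4), (-7, 6)).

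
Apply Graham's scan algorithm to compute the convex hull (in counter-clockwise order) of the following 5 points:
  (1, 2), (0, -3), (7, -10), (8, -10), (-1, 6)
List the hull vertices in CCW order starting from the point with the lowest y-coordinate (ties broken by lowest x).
Hull (CCW) = [(7, -10), (8, -10), (-1, 6), (0, -3)]

Graham scan procedure:
  1. Find the pivot p₀ = point with lowest y (tie → lowest x): (7, -10).
  2. Sort the remaining points by polar angle around p₀.
  3. Walk through sorted points, maintaining a stack; pop the top while the last three entries make a non-left turn (cross product ≤ 0).
  4. Final stack is the convex hull in CCW order: (7, -10), (8, -10), (-1, 6), (0, -3).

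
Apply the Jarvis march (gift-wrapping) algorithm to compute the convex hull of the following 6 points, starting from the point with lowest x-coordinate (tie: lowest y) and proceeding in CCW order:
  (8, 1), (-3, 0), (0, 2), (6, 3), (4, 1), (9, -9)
Hull (CCW) = [(-3, 0), (9, -9), (8, 1), (6, 3), (0, 2)]

Jarvis march: at each step, from the current hull vertex p, select the next vertex q as the point such that every other point lies strictly to the left of (or on) the directed line p → q. (Equivalently: for every other point r, the cross product (q − p) × (r − p) ≥ 0.)
Starting point (lowest x, tie lowest y): (-3, 0). Wrap until returning to start. Resulting hull: (-3, 0), (9, -9), (8, 1), (6, 3), (0, 2).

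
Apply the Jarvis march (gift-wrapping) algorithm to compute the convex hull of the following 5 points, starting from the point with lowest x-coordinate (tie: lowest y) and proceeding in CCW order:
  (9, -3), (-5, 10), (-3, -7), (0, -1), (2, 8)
Hull (CCW) = [(-5, 10), (-3, -7), (9, -3), (2, 8)]

Jarvis march: at each step, from the current hull vertex p, select the next vertex q as the point such that every other point lies strictly to the left of (or on) the directed line p → q. (Equivalently: for every other point r, the cross product (q − p) × (r − p) ≥ 0.)
Starting point (lowest x, tie lowest y): (-5, 10). Wrap until returning to start. Resulting hull: (-5, 10), (-3, -7), (9, -3), (2, 8).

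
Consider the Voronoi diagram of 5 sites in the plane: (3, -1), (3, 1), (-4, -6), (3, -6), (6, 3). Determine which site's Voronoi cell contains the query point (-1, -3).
Nearest site = (-4, -6)

The Voronoi cell of site s contains exactly those query points closer to s than to any other site. Compute squared distances from q = (-1, -3) to each site:
  (-4 − -1)² + (-6 − -3)² = 18
  (3 − -1)² + (-1 − -3)² = 20
  (3 − -1)² + (-6 − -3)² = 25
  (3 − -1)² + (1 − -3)² = 32
  (6 − -1)² + (3 − -3)² = 85
Minimum is attained by (-4, -6), so q lies in its Voronoi cell.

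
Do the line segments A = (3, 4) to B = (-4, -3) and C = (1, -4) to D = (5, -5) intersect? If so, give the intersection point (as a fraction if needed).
No (intersection of containing lines falls outside at least one segment)

Parametrize and solve: t = 34/35, s = -6/5. At least one of these is outside [0, 1], so the segments do not intersect.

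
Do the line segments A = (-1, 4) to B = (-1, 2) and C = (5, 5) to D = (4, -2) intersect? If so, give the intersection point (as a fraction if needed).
No (intersection of containing lines falls outside at least one segment)

Parametrize and solve: t = 41/2, s = 6. At least one of these is outside [0, 1], so the segments do not intersect.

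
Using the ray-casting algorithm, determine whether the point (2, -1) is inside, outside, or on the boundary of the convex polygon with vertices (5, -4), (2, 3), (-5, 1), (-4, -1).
The point (2, -1) lies strictly inside the polygon

Cast a horizontal ray to the right from the query point and count how many polygon edges it crosses (each edge strictly once or zero times, handled with the usual half-open convention). 
Parity of crossings → odd ⇒ inside.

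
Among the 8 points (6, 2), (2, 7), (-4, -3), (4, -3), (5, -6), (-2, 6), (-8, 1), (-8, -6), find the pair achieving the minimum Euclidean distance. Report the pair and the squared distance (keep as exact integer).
Pair = ((4, -3), (5, -6)); squared distance = 10

Compute all C(8, 2) = 28 pairwise squared distances (x_i − x_j)² + (y_i − y_j)². The minimum is 10, attained by the pair ((4, -3), (5, -6)).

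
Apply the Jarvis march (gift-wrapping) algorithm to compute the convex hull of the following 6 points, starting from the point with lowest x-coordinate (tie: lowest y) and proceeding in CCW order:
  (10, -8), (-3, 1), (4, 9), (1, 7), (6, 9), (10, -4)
Hull (CCW) = [(-3, 1), (10, -8), (10, -4), (6, 9), (4, 9), (1, 7)]

Jarvis march: at each step, from the current hull vertex p, select the next vertex q as the point such that every other point lies strictly to the left of (or on) the directed line p → q. (Equivalently: for every other point r, the cross product (q − p) × (r − p) ≥ 0.)
Starting point (lowest x, tie lowest y): (-3, 1). Wrap until returning to start. Resulting hull: (-3, 1), (10, -8), (10, -4), (6, 9), (4, 9), (1, 7).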